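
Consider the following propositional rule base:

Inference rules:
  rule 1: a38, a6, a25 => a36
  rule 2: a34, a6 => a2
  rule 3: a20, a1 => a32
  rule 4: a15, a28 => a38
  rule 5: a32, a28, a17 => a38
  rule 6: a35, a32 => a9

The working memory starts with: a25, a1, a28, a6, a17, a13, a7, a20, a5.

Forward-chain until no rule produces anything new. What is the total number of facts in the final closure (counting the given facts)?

12

Round 1: rule 3 [a20, a1 => a32]. Adds a32.
Round 2: rule 5 [a32, a28, a17 => a38]. Adds a38.
Round 3: rule 1 [a38, a6, a25 => a36]. Adds a36.
Closure: {a1, a13, a17, a20, a25, a28, a32, a36, a38, a5, a6, a7} — 12 facts.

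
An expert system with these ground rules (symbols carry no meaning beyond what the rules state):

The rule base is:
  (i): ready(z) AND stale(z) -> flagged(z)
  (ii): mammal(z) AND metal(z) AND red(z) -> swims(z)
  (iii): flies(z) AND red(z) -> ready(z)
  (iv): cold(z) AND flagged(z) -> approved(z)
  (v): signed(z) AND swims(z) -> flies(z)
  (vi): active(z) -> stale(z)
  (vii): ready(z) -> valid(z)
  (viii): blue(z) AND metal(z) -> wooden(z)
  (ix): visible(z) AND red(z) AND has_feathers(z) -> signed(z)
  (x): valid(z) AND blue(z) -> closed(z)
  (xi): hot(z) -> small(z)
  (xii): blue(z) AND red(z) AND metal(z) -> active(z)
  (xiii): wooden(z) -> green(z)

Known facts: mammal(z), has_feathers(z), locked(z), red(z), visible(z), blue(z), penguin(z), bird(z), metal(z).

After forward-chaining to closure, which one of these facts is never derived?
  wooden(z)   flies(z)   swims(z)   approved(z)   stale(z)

approved(z)

[1] (ii) [mammal(z) AND metal(z) AND red(z) -> swims(z)]; (viii) [blue(z) AND metal(z) -> wooden(z)]; (ix) [visible(z) AND red(z) AND has_feathers(z) -> signed(z)]; (xii) [blue(z) AND red(z) AND metal(z) -> active(z)]. ⇒ new: swims(z), wooden(z), signed(z), active(z).
[2] (v) [signed(z) AND swims(z) -> flies(z)]; (vi) [active(z) -> stale(z)]; (xiii) [wooden(z) -> green(z)]. ⇒ new: flies(z), stale(z), green(z).
[3] (iii) [flies(z) AND red(z) -> ready(z)]. ⇒ new: ready(z).
[4] (i) [ready(z) AND stale(z) -> flagged(z)]; (vii) [ready(z) -> valid(z)]. ⇒ new: flagged(z), valid(z).
[5] (x) [valid(z) AND blue(z) -> closed(z)]. ⇒ new: closed(z).
Derived: wooden(z) (round 1), swims(z) (round 1), stale(z) (round 2), flies(z) (round 2). approved(z) never appears in any round.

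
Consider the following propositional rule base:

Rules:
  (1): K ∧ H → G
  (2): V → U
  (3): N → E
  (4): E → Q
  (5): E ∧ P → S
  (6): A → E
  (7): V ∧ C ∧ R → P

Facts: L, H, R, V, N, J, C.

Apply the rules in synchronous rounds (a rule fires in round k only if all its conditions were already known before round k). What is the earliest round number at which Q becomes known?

2

Round 1 — (2), (3), (7), derive U, E, P.
Round 2 — (4), (5), derive Q, S.
Q first appears in round 2.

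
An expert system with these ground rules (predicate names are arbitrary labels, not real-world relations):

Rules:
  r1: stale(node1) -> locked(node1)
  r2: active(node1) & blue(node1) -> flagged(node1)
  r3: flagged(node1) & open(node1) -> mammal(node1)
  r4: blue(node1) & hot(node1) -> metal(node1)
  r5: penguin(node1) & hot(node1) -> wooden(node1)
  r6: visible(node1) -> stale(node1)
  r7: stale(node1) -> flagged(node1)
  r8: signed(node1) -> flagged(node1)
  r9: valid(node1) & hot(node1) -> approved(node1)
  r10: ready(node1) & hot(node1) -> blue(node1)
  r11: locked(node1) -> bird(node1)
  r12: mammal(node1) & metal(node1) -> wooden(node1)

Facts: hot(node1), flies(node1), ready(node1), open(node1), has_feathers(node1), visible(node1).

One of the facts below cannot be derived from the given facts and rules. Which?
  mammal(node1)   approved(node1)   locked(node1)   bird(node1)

approved(node1)

Round 1 fires r6, r10, giving stale(node1), blue(node1).
Round 2 fires r1, r4, r7, giving locked(node1), metal(node1), flagged(node1).
Round 3 fires r3, r11, giving mammal(node1), bird(node1).
Round 4 fires r12, giving wooden(node1).
Derived: mammal(node1) (round 3), locked(node1) (round 2), bird(node1) (round 3). approved(node1) never appears in any round.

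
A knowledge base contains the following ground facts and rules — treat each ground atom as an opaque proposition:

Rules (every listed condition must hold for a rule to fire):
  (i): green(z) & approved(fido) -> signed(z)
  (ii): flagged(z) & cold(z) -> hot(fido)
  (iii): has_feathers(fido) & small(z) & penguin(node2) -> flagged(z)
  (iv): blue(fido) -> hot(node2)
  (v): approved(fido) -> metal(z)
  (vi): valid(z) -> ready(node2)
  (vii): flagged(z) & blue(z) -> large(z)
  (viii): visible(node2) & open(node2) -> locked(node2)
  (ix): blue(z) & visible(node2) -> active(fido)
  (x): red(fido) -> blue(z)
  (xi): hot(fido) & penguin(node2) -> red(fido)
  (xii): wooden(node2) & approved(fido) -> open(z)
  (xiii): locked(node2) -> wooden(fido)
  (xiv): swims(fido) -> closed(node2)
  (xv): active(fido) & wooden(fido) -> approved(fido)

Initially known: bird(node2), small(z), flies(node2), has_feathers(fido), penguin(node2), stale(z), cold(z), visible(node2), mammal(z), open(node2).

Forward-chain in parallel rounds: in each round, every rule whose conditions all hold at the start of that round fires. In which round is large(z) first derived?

5

[1] (iii) [has_feathers(fido) & small(z) & penguin(node2) -> flagged(z)]; (viii) [visible(node2) & open(node2) -> locked(node2)]. ⇒ new: flagged(z), locked(node2).
[2] (ii) [flagged(z) & cold(z) -> hot(fido)]; (xiii) [locked(node2) -> wooden(fido)]. ⇒ new: hot(fido), wooden(fido).
[3] (xi) [hot(fido) & penguin(node2) -> red(fido)]. ⇒ new: red(fido).
[4] (x) [red(fido) -> blue(z)]. ⇒ new: blue(z).
[5] (vii) [flagged(z) & blue(z) -> large(z)]; (ix) [blue(z) & visible(node2) -> active(fido)]. ⇒ new: large(z), active(fido).
large(z) first appears in round 5.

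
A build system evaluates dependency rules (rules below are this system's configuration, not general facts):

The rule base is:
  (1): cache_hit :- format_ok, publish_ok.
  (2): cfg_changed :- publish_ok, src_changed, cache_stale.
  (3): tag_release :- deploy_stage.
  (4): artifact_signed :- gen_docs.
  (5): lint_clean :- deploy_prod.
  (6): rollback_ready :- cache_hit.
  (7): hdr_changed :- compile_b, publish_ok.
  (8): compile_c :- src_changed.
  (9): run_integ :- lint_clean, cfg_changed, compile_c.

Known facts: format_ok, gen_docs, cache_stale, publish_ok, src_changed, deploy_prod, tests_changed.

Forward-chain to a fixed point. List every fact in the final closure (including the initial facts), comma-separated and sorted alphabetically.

Round 1 — (1), (2), (4), (5), (8), derive cache_hit, cfg_changed, artifact_signed, lint_clean, compile_c.
Round 2 — (6), (9), derive rollback_ready, run_integ.

artifact_signed, cache_hit, cache_stale, cfg_changed, compile_c, deploy_prod, format_ok, gen_docs, lint_clean, publish_ok, rollback_ready, run_integ, src_changed, tests_changed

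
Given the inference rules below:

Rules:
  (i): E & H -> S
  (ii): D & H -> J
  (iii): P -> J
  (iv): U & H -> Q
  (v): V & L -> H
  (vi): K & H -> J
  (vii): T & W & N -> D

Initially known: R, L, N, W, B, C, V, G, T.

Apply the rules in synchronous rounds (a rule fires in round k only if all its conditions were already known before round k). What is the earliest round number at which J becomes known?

Round 1 fires (v), (vii), giving H, D.
Round 2 fires (ii), giving J.
J first appears in round 2.

2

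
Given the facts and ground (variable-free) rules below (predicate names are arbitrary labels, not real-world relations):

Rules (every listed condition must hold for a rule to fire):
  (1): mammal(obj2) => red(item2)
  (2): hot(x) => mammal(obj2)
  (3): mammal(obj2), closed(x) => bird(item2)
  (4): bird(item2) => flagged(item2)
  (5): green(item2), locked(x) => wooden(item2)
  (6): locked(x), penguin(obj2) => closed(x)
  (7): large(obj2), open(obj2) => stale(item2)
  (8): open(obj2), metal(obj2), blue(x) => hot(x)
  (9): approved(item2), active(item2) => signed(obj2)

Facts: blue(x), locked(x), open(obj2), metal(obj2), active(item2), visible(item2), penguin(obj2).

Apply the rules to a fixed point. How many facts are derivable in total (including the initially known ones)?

13

Round 1: (6) [locked(x), penguin(obj2) => closed(x)]; (8) [open(obj2), metal(obj2), blue(x) => hot(x)]. Adds closed(x), hot(x).
Round 2: (2) [hot(x) => mammal(obj2)]. Adds mammal(obj2).
Round 3: (1) [mammal(obj2) => red(item2)]; (3) [mammal(obj2), closed(x) => bird(item2)]. Adds red(item2), bird(item2).
Round 4: (4) [bird(item2) => flagged(item2)]. Adds flagged(item2).
Closure: {active(item2), bird(item2), blue(x), closed(x), flagged(item2), hot(x), locked(x), mammal(obj2), metal(obj2), open(obj2), penguin(obj2), red(item2), visible(item2)} — 13 facts.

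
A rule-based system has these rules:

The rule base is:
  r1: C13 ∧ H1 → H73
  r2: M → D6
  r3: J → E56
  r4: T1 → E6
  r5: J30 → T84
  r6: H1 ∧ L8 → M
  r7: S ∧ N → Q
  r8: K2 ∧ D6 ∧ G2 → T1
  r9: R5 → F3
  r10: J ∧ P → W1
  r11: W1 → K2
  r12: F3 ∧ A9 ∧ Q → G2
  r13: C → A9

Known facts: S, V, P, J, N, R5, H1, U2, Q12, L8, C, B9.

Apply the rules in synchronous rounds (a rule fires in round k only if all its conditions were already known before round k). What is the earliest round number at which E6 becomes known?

[1] r3 [J → E56]; r6 [H1 ∧ L8 → M]; r7 [S ∧ N → Q]; r9 [R5 → F3]; r10 [J ∧ P → W1]; r13 [C → A9]. ⇒ new: E56, M, Q, F3, W1, A9.
[2] r2 [M → D6]; r11 [W1 → K2]; r12 [F3 ∧ A9 ∧ Q → G2]. ⇒ new: D6, K2, G2.
[3] r8 [K2 ∧ D6 ∧ G2 → T1]. ⇒ new: T1.
[4] r4 [T1 → E6]. ⇒ new: E6.
E6 first appears in round 4.

4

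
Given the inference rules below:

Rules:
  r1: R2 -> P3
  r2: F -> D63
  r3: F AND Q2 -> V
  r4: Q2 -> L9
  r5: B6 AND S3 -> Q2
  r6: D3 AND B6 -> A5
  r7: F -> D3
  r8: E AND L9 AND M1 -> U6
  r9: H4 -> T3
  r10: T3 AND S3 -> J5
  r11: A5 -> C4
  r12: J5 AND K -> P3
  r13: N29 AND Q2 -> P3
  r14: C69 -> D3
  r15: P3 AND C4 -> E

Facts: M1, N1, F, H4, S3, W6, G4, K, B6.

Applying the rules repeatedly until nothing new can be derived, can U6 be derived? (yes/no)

yes

Round 1 — r2, r5, r7, r9, derive D63, Q2, D3, T3.
Round 2 — r3, r4, r6, r10, derive V, L9, A5, J5.
Round 3 — r11, r12, derive C4, P3.
Round 4 — r15, derive E.
Round 5 — r8, derive U6.
U6 appears in round 5, so it is derivable.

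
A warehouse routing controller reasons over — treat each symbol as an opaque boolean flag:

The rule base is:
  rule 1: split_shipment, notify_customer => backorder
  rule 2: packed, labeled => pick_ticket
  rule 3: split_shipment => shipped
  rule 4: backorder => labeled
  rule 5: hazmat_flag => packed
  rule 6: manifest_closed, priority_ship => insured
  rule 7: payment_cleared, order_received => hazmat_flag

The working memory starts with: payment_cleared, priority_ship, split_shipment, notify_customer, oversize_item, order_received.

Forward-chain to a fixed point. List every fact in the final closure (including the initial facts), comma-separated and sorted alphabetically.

backorder, hazmat_flag, labeled, notify_customer, order_received, oversize_item, packed, payment_cleared, pick_ticket, priority_ship, shipped, split_shipment

[1] rule 1 [split_shipment, notify_customer => backorder]; rule 3 [split_shipment => shipped]; rule 7 [payment_cleared, order_received => hazmat_flag]. ⇒ new: backorder, shipped, hazmat_flag.
[2] rule 4 [backorder => labeled]; rule 5 [hazmat_flag => packed]. ⇒ new: labeled, packed.
[3] rule 2 [packed, labeled => pick_ticket]. ⇒ new: pick_ticket.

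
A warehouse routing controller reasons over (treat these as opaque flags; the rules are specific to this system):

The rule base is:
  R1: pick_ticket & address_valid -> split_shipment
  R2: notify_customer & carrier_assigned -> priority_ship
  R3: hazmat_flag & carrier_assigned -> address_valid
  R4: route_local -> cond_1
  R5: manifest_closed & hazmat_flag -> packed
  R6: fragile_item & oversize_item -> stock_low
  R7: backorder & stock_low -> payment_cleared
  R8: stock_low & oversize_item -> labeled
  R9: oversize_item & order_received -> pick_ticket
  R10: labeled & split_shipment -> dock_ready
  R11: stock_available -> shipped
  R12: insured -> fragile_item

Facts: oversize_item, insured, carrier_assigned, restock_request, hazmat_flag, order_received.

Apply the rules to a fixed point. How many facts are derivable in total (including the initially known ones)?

[1] R3 [hazmat_flag & carrier_assigned -> address_valid]; R9 [oversize_item & order_received -> pick_ticket]; R12 [insured -> fragile_item]. ⇒ new: address_valid, pick_ticket, fragile_item.
[2] R1 [pick_ticket & address_valid -> split_shipment]; R6 [fragile_item & oversize_item -> stock_low]. ⇒ new: split_shipment, stock_low.
[3] R8 [stock_low & oversize_item -> labeled]. ⇒ new: labeled.
[4] R10 [labeled & split_shipment -> dock_ready]. ⇒ new: dock_ready.
Closure: {address_valid, carrier_assigned, dock_ready, fragile_item, hazmat_flag, insured, labeled, order_received, oversize_item, pick_ticket, restock_request, split_shipment, stock_low} — 13 facts.

13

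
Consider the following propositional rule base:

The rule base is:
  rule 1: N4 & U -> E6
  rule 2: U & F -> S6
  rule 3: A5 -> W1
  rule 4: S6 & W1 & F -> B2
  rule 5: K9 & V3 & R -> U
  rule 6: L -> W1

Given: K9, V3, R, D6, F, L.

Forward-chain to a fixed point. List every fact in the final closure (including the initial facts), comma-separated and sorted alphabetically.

B2, D6, F, K9, L, R, S6, U, V3, W1

Round 1 fires rule 5, rule 6, giving U, W1.
Round 2 fires rule 2, giving S6.
Round 3 fires rule 4, giving B2.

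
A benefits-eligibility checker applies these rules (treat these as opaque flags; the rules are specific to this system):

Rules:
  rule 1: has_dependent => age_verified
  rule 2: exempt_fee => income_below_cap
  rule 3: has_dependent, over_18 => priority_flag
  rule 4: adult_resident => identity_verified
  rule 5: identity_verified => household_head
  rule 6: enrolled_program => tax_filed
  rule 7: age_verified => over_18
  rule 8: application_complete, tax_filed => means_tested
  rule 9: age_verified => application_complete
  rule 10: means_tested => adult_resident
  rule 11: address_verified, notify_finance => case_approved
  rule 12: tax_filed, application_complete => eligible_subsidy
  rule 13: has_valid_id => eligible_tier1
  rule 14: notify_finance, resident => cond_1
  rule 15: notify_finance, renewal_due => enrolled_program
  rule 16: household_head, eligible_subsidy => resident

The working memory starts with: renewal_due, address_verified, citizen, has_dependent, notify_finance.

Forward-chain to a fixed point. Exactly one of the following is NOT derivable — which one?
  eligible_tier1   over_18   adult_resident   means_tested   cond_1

Round 1 — rule 1, rule 11, rule 15, derive age_verified, case_approved, enrolled_program.
Round 2 — rule 6, rule 7, rule 9, derive tax_filed, over_18, application_complete.
Round 3 — rule 3, rule 8, rule 12, derive priority_flag, means_tested, eligible_subsidy.
Round 4 — rule 10, derive adult_resident.
Round 5 — rule 4, derive identity_verified.
Round 6 — rule 5, derive household_head.
Round 7 — rule 16, derive resident.
Round 8 — rule 14, derive cond_1.
Derived: adult_resident (round 4), over_18 (round 2), cond_1 (round 8), means_tested (round 3). eligible_tier1 never appears in any round.

eligible_tier1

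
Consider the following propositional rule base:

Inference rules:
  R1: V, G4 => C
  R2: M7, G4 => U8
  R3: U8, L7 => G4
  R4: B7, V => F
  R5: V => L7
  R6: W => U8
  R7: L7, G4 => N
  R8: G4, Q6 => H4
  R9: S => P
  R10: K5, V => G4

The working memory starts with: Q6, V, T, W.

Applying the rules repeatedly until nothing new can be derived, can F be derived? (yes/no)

Round 1 — R5, R6, derive L7, U8.
Round 2 — R3, derive G4.
Round 3 — R1, R7, R8, derive C, N, H4.
Fixed point reached. F is concluded only by R4; R4 needs B7 (never derived).

no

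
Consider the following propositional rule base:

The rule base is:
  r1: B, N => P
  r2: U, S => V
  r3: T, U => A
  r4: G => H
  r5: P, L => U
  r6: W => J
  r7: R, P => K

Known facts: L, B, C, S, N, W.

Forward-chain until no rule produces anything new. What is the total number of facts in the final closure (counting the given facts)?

[1] r1 [B, N => P]; r6 [W => J]. ⇒ new: P, J.
[2] r5 [P, L => U]. ⇒ new: U.
[3] r2 [U, S => V]. ⇒ new: V.
Closure: {B, C, J, L, N, P, S, U, V, W} — 10 facts.

10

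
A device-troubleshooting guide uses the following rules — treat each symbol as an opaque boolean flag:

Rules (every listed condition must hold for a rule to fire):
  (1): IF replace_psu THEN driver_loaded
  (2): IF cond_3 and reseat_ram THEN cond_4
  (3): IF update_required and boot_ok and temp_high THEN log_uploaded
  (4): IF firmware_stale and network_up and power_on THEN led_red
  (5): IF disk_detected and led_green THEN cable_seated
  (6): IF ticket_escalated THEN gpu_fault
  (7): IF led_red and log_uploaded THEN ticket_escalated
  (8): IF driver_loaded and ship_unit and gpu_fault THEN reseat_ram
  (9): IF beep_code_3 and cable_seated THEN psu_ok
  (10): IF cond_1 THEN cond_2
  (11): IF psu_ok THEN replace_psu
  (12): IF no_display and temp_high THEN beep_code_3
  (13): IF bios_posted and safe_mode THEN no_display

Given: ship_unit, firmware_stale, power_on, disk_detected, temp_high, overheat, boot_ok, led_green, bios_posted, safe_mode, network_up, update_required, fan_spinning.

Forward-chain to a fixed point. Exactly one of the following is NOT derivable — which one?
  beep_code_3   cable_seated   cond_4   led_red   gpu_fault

[1] (3) [IF update_required and boot_ok and temp_high THEN log_uploaded]; (4) [IF firmware_stale and network_up and power_on THEN led_red]; (5) [IF disk_detected and led_green THEN cable_seated]; (13) [IF bios_posted and safe_mode THEN no_display]. ⇒ new: log_uploaded, led_red, cable_seated, no_display.
[2] (7) [IF led_red and log_uploaded THEN ticket_escalated]; (12) [IF no_display and temp_high THEN beep_code_3]. ⇒ new: ticket_escalated, beep_code_3.
[3] (6) [IF ticket_escalated THEN gpu_fault]; (9) [IF beep_code_3 and cable_seated THEN psu_ok]. ⇒ new: gpu_fault, psu_ok.
[4] (11) [IF psu_ok THEN replace_psu]. ⇒ new: replace_psu.
[5] (1) [IF replace_psu THEN driver_loaded]. ⇒ new: driver_loaded.
[6] (8) [IF driver_loaded and ship_unit and gpu_fault THEN reseat_ram]. ⇒ new: reseat_ram.
Derived: led_red (round 1), beep_code_3 (round 2), cable_seated (round 1), gpu_fault (round 3). cond_4 never appears in any round.

cond_4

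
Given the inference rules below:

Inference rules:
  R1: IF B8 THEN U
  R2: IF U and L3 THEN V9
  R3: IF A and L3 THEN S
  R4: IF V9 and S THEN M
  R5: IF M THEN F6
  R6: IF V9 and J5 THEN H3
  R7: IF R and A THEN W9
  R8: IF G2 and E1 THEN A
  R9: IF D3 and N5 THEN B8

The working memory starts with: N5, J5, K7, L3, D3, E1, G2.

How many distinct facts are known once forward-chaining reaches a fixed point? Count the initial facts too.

15

[1] R8 [IF G2 and E1 THEN A]; R9 [IF D3 and N5 THEN B8]. ⇒ new: A, B8.
[2] R1 [IF B8 THEN U]; R3 [IF A and L3 THEN S]. ⇒ new: U, S.
[3] R2 [IF U and L3 THEN V9]. ⇒ new: V9.
[4] R4 [IF V9 and S THEN M]; R6 [IF V9 and J5 THEN H3]. ⇒ new: M, H3.
[5] R5 [IF M THEN F6]. ⇒ new: F6.
Closure: {A, B8, D3, E1, F6, G2, H3, J5, K7, L3, M, N5, S, U, V9} — 15 facts.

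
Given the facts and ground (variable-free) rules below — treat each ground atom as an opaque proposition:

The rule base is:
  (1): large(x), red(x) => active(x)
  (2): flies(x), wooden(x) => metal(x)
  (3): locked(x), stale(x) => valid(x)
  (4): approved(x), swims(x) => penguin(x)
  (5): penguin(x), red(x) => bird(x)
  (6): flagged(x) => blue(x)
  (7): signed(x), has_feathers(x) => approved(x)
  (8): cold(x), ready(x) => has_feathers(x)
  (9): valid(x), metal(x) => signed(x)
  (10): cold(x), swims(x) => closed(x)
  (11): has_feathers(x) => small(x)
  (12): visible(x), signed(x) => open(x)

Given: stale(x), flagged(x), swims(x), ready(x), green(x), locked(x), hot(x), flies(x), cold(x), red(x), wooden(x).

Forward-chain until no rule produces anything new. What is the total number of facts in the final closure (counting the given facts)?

Round 1: (2) [flies(x), wooden(x) => metal(x)]; (3) [locked(x), stale(x) => valid(x)]; (6) [flagged(x) => blue(x)]; (8) [cold(x), ready(x) => has_feathers(x)]; (10) [cold(x), swims(x) => closed(x)]. New: metal(x), valid(x), blue(x), has_feathers(x), closed(x).
Round 2: (9) [valid(x), metal(x) => signed(x)]; (11) [has_feathers(x) => small(x)]. New: signed(x), small(x).
Round 3: (7) [signed(x), has_feathers(x) => approved(x)]. New: approved(x).
Round 4: (4) [approved(x), swims(x) => penguin(x)]. New: penguin(x).
Round 5: (5) [penguin(x), red(x) => bird(x)]. New: bird(x).
Closure: {approved(x), bird(x), blue(x), closed(x), cold(x), flagged(x), flies(x), green(x), has_feathers(x), hot(x), locked(x), metal(x), penguin(x), ready(x), red(x), signed(x), small(x), stale(x), swims(x), valid(x), wooden(x)} — 21 facts.

21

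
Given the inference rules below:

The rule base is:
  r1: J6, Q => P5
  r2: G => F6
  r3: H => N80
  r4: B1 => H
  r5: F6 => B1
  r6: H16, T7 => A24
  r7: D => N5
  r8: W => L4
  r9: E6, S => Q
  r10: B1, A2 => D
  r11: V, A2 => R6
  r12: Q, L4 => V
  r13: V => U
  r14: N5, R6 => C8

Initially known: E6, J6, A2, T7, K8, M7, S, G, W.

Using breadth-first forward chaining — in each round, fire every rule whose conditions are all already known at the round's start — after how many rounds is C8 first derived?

5

Round 1 fires r2, r8, r9, giving F6, L4, Q.
Round 2 fires r1, r5, r12, giving P5, B1, V.
Round 3 fires r4, r10, r11, r13, giving H, D, R6, U.
Round 4 fires r3, r7, giving N80, N5.
Round 5 fires r14, giving C8.
C8 first appears in round 5.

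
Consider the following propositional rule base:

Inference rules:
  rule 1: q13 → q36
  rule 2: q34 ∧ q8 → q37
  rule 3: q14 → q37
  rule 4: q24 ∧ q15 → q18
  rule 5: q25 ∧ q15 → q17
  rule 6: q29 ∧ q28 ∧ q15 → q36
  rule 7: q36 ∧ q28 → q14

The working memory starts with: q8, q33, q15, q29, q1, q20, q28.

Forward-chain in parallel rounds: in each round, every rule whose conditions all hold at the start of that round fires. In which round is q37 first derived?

3

Round 1: rule 6 [q29 ∧ q28 ∧ q15 → q36]. New: q36.
Round 2: rule 7 [q36 ∧ q28 → q14]. New: q14.
Round 3: rule 3 [q14 → q37]. New: q37.
q37 first appears in round 3.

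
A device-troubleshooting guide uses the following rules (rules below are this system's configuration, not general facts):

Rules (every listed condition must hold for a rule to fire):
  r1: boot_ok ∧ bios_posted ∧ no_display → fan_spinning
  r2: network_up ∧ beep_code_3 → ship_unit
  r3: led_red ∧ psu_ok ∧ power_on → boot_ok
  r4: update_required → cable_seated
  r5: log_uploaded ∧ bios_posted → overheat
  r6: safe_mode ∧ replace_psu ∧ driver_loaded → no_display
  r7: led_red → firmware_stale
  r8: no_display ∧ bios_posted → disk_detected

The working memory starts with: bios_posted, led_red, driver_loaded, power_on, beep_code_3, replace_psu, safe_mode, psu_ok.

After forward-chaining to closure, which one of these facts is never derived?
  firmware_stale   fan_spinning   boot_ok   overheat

overheat

Round 1: r3 [led_red ∧ psu_ok ∧ power_on → boot_ok]; r6 [safe_mode ∧ replace_psu ∧ driver_loaded → no_display]; r7 [led_red → firmware_stale]. Adds boot_ok, no_display, firmware_stale.
Round 2: r1 [boot_ok ∧ bios_posted ∧ no_display → fan_spinning]; r8 [no_display ∧ bios_posted → disk_detected]. Adds fan_spinning, disk_detected.
Derived: boot_ok (round 1), fan_spinning (round 2), firmware_stale (round 1). overheat never appears in any round.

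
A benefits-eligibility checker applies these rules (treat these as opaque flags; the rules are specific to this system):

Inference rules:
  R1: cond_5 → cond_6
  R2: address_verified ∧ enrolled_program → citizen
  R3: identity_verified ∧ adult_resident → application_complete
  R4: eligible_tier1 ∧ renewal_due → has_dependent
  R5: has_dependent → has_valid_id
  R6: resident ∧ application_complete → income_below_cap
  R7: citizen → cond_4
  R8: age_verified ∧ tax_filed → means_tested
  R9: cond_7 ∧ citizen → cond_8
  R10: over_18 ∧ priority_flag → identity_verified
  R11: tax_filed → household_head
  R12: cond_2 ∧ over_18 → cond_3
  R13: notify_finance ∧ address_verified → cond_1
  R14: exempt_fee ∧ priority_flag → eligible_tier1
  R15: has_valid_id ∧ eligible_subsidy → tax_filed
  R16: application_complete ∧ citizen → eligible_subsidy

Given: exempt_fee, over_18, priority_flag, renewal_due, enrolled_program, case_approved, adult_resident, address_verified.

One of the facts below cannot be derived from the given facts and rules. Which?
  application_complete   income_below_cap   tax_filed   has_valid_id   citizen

income_below_cap

Round 1: R2 [address_verified ∧ enrolled_program → citizen]; R10 [over_18 ∧ priority_flag → identity_verified]; R14 [exempt_fee ∧ priority_flag → eligible_tier1]. Adds citizen, identity_verified, eligible_tier1.
Round 2: R3 [identity_verified ∧ adult_resident → application_complete]; R4 [eligible_tier1 ∧ renewal_due → has_dependent]; R7 [citizen → cond_4]. Adds application_complete, has_dependent, cond_4.
Round 3: R5 [has_dependent → has_valid_id]; R16 [application_complete ∧ citizen → eligible_subsidy]. Adds has_valid_id, eligible_subsidy.
Round 4: R15 [has_valid_id ∧ eligible_subsidy → tax_filed]. Adds tax_filed.
Round 5: R11 [tax_filed → household_head]. Adds household_head.
Derived: tax_filed (round 4), has_valid_id (round 3), citizen (round 1), application_complete (round 2). income_below_cap never appears in any round.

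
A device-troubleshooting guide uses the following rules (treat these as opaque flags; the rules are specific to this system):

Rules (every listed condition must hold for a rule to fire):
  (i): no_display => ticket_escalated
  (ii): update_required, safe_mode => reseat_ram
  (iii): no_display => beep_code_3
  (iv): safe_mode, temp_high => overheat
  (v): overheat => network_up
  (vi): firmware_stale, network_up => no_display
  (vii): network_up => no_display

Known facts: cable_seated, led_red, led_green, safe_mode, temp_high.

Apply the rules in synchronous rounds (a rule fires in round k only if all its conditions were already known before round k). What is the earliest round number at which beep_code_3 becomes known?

4

[1] (iv) [safe_mode, temp_high => overheat]. ⇒ new: overheat.
[2] (v) [overheat => network_up]. ⇒ new: network_up.
[3] (vii) [network_up => no_display]. ⇒ new: no_display.
[4] (i) [no_display => ticket_escalated]; (iii) [no_display => beep_code_3]. ⇒ new: ticket_escalated, beep_code_3.
beep_code_3 first appears in round 4.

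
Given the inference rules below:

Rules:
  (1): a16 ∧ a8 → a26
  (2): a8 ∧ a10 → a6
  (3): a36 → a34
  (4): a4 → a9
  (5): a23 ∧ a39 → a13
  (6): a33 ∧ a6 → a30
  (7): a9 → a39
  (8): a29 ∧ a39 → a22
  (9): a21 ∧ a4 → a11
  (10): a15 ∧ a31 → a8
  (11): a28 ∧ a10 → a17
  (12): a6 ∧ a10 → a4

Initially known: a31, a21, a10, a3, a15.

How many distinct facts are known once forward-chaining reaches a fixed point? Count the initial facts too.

[1] (10) [a15 ∧ a31 → a8]. ⇒ new: a8.
[2] (2) [a8 ∧ a10 → a6]. ⇒ new: a6.
[3] (12) [a6 ∧ a10 → a4]. ⇒ new: a4.
[4] (4) [a4 → a9]; (9) [a21 ∧ a4 → a11]. ⇒ new: a9, a11.
[5] (7) [a9 → a39]. ⇒ new: a39.
Closure: {a10, a11, a15, a21, a3, a31, a39, a4, a6, a8, a9} — 11 facts.

11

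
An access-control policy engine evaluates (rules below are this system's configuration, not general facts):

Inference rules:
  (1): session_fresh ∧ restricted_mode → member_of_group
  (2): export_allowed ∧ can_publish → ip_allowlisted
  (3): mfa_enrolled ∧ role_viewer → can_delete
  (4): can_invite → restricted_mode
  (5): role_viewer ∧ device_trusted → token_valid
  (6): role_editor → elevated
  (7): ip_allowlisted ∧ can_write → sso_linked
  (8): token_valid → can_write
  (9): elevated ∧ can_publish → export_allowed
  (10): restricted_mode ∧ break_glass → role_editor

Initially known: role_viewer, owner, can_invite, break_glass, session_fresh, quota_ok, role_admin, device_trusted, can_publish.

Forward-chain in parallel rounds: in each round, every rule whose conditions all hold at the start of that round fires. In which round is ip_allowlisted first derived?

Round 1: (4) [can_invite → restricted_mode]; (5) [role_viewer ∧ device_trusted → token_valid]. New: restricted_mode, token_valid.
Round 2: (1) [session_fresh ∧ restricted_mode → member_of_group]; (8) [token_valid → can_write]; (10) [restricted_mode ∧ break_glass → role_editor]. New: member_of_group, can_write, role_editor.
Round 3: (6) [role_editor → elevated]. New: elevated.
Round 4: (9) [elevated ∧ can_publish → export_allowed]. New: export_allowed.
Round 5: (2) [export_allowed ∧ can_publish → ip_allowlisted]. New: ip_allowlisted.
ip_allowlisted first appears in round 5.

5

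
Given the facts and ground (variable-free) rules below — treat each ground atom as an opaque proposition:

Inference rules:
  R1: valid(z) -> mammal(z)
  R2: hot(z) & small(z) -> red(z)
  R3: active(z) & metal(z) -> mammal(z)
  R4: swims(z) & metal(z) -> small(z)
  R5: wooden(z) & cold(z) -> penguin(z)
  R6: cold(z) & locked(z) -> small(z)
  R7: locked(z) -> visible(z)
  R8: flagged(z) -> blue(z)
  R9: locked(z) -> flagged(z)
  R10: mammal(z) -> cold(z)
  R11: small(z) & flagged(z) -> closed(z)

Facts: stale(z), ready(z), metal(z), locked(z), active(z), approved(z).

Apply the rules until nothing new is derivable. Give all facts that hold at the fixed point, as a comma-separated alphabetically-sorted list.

Round 1 fires R3, R7, R9, giving mammal(z), visible(z), flagged(z).
Round 2 fires R8, R10, giving blue(z), cold(z).
Round 3 fires R6, giving small(z).
Round 4 fires R11, giving closed(z).

active(z), approved(z), blue(z), closed(z), cold(z), flagged(z), locked(z), mammal(z), metal(z), ready(z), small(z), stale(z), visible(z)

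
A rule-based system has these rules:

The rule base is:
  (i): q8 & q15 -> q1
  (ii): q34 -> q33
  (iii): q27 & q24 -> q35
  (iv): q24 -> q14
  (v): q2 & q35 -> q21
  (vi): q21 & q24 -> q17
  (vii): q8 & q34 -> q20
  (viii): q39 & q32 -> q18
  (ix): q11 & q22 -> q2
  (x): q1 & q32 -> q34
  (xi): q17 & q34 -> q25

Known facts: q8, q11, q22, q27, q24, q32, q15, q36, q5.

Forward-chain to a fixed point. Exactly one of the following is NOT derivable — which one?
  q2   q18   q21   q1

Round 1: (i) [q8 & q15 -> q1]; (iii) [q27 & q24 -> q35]; (iv) [q24 -> q14]; (ix) [q11 & q22 -> q2]. Adds q1, q35, q14, q2.
Round 2: (v) [q2 & q35 -> q21]; (x) [q1 & q32 -> q34]. Adds q21, q34.
Round 3: (ii) [q34 -> q33]; (vi) [q21 & q24 -> q17]; (vii) [q8 & q34 -> q20]. Adds q33, q17, q20.
Round 4: (xi) [q17 & q34 -> q25]. Adds q25.
Derived: q1 (round 1), q21 (round 2), q2 (round 1). q18 never appears in any round.

q18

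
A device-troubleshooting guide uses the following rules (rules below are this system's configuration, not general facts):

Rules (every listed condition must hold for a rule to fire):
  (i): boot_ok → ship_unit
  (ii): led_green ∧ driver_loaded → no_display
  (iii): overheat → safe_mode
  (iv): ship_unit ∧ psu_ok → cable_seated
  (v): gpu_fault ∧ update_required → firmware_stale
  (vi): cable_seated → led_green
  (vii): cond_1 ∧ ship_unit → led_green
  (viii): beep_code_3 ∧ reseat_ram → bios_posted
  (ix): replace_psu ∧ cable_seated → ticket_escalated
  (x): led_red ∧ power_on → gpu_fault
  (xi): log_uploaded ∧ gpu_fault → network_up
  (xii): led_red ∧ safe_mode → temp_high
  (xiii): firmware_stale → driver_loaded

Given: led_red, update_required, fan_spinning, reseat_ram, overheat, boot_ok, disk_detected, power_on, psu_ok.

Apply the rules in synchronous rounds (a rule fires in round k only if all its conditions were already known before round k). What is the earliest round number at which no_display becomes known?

4

[1] (i) [boot_ok → ship_unit]; (iii) [overheat → safe_mode]; (x) [led_red ∧ power_on → gpu_fault]. ⇒ new: ship_unit, safe_mode, gpu_fault.
[2] (iv) [ship_unit ∧ psu_ok → cable_seated]; (v) [gpu_fault ∧ update_required → firmware_stale]; (xii) [led_red ∧ safe_mode → temp_high]. ⇒ new: cable_seated, firmware_stale, temp_high.
[3] (vi) [cable_seated → led_green]; (xiii) [firmware_stale → driver_loaded]. ⇒ new: led_green, driver_loaded.
[4] (ii) [led_green ∧ driver_loaded → no_display]. ⇒ new: no_display.
no_display first appears in round 4.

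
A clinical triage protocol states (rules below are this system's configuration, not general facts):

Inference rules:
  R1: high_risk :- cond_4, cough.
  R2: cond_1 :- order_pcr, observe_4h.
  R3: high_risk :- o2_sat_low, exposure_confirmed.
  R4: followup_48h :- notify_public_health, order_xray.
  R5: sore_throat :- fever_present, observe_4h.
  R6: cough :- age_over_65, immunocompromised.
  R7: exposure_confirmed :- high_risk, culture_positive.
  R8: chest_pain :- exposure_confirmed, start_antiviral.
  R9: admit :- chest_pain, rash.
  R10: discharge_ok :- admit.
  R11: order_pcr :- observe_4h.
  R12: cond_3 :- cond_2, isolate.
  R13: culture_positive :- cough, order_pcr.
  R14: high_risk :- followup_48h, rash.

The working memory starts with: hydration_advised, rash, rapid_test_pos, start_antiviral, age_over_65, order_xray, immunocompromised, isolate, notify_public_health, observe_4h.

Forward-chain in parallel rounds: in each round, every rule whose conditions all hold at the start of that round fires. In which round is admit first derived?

5

[1] R4 [followup_48h :- notify_public_health, order_xray.]; R6 [cough :- age_over_65, immunocompromised.]; R11 [order_pcr :- observe_4h.]. ⇒ new: followup_48h, cough, order_pcr.
[2] R2 [cond_1 :- order_pcr, observe_4h.]; R13 [culture_positive :- cough, order_pcr.]; R14 [high_risk :- followup_48h, rash.]. ⇒ new: cond_1, culture_positive, high_risk.
[3] R7 [exposure_confirmed :- high_risk, culture_positive.]. ⇒ new: exposure_confirmed.
[4] R8 [chest_pain :- exposure_confirmed, start_antiviral.]. ⇒ new: chest_pain.
[5] R9 [admit :- chest_pain, rash.]. ⇒ new: admit.
admit first appears in round 5.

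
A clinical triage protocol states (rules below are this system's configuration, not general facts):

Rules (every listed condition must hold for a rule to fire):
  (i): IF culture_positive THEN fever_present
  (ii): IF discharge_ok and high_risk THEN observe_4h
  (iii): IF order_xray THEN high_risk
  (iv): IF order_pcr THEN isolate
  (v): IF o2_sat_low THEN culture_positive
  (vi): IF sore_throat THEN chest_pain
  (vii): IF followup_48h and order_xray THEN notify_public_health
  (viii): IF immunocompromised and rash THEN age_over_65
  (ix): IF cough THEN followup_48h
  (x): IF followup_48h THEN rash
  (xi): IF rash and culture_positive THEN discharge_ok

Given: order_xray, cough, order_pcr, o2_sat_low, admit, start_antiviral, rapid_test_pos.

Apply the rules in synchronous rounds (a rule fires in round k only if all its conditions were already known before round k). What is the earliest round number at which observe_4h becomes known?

Round 1 fires (iii), (iv), (v), (ix), giving high_risk, isolate, culture_positive, followup_48h.
Round 2 fires (i), (vii), (x), giving fever_present, notify_public_health, rash.
Round 3 fires (xi), giving discharge_ok.
Round 4 fires (ii), giving observe_4h.
observe_4h first appears in round 4.

4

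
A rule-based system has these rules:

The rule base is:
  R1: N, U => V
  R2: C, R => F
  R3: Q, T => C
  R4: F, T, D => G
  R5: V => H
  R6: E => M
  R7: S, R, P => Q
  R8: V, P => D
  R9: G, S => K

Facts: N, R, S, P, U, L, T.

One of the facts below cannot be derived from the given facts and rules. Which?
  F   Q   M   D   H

Round 1: R1 [N, U => V]; R7 [S, R, P => Q]. New: V, Q.
Round 2: R3 [Q, T => C]; R5 [V => H]; R8 [V, P => D]. New: C, H, D.
Round 3: R2 [C, R => F]. New: F.
Round 4: R4 [F, T, D => G]. New: G.
Round 5: R9 [G, S => K]. New: K.
Derived: H (round 2), D (round 2), F (round 3), Q (round 1). M never appears in any round.

M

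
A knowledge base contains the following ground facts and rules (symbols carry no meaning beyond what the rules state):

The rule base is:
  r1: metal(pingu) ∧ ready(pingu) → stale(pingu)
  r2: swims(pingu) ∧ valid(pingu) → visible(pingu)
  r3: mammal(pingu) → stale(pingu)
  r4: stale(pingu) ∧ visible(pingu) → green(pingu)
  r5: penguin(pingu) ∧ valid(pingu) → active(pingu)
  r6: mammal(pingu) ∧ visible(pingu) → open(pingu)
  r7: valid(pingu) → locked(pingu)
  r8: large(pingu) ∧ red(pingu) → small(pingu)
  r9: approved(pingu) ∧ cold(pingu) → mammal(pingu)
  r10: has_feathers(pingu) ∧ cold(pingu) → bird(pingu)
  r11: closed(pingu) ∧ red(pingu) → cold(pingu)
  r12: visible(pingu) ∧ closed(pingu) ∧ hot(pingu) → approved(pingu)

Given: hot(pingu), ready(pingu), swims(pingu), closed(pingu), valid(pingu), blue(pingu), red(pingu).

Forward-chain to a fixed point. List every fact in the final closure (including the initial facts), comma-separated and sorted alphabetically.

approved(pingu), blue(pingu), closed(pingu), cold(pingu), green(pingu), hot(pingu), locked(pingu), mammal(pingu), open(pingu), ready(pingu), red(pingu), stale(pingu), swims(pingu), valid(pingu), visible(pingu)

Round 1: r2 [swims(pingu) ∧ valid(pingu) → visible(pingu)]; r7 [valid(pingu) → locked(pingu)]; r11 [closed(pingu) ∧ red(pingu) → cold(pingu)]. New: visible(pingu), locked(pingu), cold(pingu).
Round 2: r12 [visible(pingu) ∧ closed(pingu) ∧ hot(pingu) → approved(pingu)]. New: approved(pingu).
Round 3: r9 [approved(pingu) ∧ cold(pingu) → mammal(pingu)]. New: mammal(pingu).
Round 4: r3 [mammal(pingu) → stale(pingu)]; r6 [mammal(pingu) ∧ visible(pingu) → open(pingu)]. New: stale(pingu), open(pingu).
Round 5: r4 [stale(pingu) ∧ visible(pingu) → green(pingu)]. New: green(pingu).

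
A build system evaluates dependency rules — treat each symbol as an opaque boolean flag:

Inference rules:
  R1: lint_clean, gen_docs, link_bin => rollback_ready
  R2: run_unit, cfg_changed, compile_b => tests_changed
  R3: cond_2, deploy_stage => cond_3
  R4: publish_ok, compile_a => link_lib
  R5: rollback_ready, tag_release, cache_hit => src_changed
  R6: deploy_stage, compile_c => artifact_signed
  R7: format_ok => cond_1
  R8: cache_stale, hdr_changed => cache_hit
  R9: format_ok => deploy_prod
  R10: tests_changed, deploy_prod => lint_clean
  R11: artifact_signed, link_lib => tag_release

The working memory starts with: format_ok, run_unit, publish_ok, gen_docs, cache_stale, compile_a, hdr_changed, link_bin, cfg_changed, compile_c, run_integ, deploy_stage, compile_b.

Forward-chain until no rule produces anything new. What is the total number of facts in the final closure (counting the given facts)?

Round 1 fires R2, R4, R6, R7, R8, R9, giving tests_changed, link_lib, artifact_signed, cond_1, cache_hit, deploy_prod.
Round 2 fires R10, R11, giving lint_clean, tag_release.
Round 3 fires R1, giving rollback_ready.
Round 4 fires R5, giving src_changed.
Closure: {artifact_signed, cache_hit, cache_stale, cfg_changed, compile_a, compile_b, compile_c, cond_1, deploy_prod, deploy_stage, format_ok, gen_docs, hdr_changed, link_bin, link_lib, lint_clean, publish_ok, rollback_ready, run_integ, run_unit, src_changed, tag_release, tests_changed} — 23 facts.

23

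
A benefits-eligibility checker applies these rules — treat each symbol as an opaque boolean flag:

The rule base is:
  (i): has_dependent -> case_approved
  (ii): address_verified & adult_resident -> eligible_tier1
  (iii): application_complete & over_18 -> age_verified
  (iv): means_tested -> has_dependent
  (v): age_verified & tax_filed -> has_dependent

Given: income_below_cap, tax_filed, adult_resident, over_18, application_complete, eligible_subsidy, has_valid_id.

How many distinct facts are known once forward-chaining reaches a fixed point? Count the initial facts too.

Round 1: (iii) [application_complete & over_18 -> age_verified]. Adds age_verified.
Round 2: (v) [age_verified & tax_filed -> has_dependent]. Adds has_dependent.
Round 3: (i) [has_dependent -> case_approved]. Adds case_approved.
Closure: {adult_resident, age_verified, application_complete, case_approved, eligible_subsidy, has_dependent, has_valid_id, income_below_cap, over_18, tax_filed} — 10 facts.

10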